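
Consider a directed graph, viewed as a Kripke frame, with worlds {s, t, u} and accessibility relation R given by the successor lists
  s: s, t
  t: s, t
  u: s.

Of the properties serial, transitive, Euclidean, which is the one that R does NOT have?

Serial: yes — every world has a successor (e.g. s R s).
Transitive: no — u R s and s R t, but not u R t.
Euclidean: yes — any two successors of a common world are R-related.
Only transitive fails.

transitive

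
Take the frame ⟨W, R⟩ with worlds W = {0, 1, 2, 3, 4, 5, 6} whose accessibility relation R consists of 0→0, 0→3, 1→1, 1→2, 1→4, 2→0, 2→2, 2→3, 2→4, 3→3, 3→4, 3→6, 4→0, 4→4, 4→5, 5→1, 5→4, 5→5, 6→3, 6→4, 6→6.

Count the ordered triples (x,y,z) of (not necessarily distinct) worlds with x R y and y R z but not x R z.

16

Enumerating: (0,3,4), (0,3,6), (1,2,0), (1,2,3), (1,4,0), (1,4,5), (2,3,6), (2,4,5), (3,4,0), (3,4,5), (4,0,3), (4,5,1), (5,1,2), (5,4,0), (6,4,0), (6,4,5).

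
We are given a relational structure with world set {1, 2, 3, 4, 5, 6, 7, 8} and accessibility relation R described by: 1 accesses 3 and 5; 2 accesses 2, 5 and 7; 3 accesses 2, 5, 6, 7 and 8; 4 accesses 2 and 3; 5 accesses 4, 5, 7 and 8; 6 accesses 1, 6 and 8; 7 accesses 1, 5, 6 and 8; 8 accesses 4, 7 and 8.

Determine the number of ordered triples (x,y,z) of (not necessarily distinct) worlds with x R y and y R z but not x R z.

40

Enumerating: (1,3,2), (1,3,6), (1,3,7), (1,3,8), (1,5,4), (1,5,7), (1,5,8), (2,5,4), (2,5,8), (2,7,1), (2,7,6), (2,7,8), … and 28 more.
Total: 40.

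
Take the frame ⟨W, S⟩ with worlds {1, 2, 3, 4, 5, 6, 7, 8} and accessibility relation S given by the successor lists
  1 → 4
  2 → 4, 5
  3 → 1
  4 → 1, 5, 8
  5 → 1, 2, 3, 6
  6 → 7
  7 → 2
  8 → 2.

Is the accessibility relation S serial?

Serial: yes — every world has a successor (e.g. 1 S 4).

Yes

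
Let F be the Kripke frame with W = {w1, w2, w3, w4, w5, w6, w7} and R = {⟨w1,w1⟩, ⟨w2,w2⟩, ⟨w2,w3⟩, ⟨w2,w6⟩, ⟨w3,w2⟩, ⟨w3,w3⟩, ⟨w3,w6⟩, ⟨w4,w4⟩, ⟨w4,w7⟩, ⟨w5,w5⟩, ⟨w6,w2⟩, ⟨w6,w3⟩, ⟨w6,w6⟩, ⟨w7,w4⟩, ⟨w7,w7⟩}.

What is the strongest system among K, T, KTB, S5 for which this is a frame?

S5

Reflexive (axiom T): yes — every world is R-related to itself.
Symmetric (axiom B): yes — every pair in R has its reverse in R.
Euclidean (axiom 5): yes — any two successors of a common world are R-related.
So F validates K, T, KTB, S5. The strongest is S5.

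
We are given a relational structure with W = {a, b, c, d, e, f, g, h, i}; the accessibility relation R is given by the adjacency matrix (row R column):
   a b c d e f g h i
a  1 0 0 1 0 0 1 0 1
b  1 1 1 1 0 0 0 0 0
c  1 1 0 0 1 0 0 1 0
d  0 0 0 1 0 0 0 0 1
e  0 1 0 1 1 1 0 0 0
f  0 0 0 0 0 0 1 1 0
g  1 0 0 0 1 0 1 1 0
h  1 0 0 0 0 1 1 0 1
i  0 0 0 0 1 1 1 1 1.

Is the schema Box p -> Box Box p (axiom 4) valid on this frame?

No

The schema 4 characterises exactly the transitive frames.
Transitive: no — a R g and g R e, but not a R e.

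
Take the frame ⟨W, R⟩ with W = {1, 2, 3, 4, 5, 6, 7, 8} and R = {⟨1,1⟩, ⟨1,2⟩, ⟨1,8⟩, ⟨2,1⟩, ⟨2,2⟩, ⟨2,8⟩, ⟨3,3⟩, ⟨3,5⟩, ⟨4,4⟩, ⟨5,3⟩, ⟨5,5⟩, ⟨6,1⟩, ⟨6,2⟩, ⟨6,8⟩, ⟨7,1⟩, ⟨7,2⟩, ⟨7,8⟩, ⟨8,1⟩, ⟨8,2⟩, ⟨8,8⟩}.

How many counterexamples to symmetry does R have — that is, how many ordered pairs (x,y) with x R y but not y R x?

6

Enumerating: (6,1), (6,2), (6,8), (7,1), (7,2), (7,8).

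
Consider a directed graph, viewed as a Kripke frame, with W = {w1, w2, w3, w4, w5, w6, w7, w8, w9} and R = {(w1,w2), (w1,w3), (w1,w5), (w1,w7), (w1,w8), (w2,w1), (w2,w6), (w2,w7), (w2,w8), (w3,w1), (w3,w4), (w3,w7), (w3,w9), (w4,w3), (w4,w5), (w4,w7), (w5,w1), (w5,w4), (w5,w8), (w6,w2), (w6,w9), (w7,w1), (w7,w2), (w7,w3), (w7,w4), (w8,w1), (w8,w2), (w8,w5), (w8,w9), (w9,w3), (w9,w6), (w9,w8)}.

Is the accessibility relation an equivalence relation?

No

Reflexive: no — w1 is not related to itself.
Symmetric: yes — every pair in R has its reverse in R.
Transitive: no — w1 R w2 and w2 R w6, but not w1 R w6.
So R is not an equivalence relation.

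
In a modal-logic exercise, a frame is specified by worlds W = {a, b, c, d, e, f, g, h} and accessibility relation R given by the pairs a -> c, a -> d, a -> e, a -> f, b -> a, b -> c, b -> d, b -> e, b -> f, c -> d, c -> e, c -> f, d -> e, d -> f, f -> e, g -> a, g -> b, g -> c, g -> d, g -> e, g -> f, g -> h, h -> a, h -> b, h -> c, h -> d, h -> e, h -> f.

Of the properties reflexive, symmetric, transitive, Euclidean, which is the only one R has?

Reflexive: no — a is not related to itself.
Symmetric: no — a R c but not c R a.
Transitive: yes — every two-step R-path is closed by a direct edge.
Euclidean: no — a R d and a R c, but not d R c.
Only transitive holds.

transitive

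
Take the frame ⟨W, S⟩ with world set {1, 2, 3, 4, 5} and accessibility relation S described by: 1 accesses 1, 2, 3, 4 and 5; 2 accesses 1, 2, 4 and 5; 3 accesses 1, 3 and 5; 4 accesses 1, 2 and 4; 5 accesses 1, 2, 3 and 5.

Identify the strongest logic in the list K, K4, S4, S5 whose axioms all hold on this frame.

K

Transitive (axiom 4): no — 2 S 1 and 1 S 3, but not 2 S 3.
Reflexive (axiom T): yes — every world is S-related to itself.
Euclidean (axiom 5): no — 1 S 2 and 1 S 3, but not 2 S 3.
So F validates K; K4 would additionally require S to be transitive. The strongest is K.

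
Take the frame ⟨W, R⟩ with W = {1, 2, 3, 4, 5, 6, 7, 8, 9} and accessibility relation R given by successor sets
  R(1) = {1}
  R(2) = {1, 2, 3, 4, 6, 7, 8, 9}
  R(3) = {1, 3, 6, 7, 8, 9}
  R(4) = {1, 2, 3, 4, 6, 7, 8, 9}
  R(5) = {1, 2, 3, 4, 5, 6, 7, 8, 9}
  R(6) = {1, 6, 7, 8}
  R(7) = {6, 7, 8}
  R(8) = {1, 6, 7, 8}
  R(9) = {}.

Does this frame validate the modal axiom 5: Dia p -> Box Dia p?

Axiom 5 corresponds to the accessibility relation being Euclidean.
Euclidean: no — 2 R 1 and 2 R 3, but not 1 R 3.

No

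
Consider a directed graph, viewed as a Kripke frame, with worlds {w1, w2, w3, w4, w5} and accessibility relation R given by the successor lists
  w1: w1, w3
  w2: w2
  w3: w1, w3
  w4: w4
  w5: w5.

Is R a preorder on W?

Yes

Reflexive: yes — every world is R-related to itself.
Transitive: yes — every two-step R-path is closed by a direct edge.
So R is a preorder.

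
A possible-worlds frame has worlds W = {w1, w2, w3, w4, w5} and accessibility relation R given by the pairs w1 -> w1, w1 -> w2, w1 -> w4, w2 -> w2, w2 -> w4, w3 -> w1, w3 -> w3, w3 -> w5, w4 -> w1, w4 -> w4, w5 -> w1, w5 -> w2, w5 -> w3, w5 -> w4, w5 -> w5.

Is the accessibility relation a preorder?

No

Reflexive: yes — every world is R-related to itself.
Transitive: no — w2 R w4 and w4 R w1, but not w2 R w1.
So R is not a preorder.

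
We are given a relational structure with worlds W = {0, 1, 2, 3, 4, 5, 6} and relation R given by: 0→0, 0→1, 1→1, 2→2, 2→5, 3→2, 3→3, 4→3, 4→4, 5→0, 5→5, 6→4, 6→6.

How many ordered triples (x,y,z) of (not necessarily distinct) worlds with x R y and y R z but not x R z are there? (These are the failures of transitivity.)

Enumerating: (2,5,0), (3,2,5), (4,3,2), (5,0,1), (6,4,3).

5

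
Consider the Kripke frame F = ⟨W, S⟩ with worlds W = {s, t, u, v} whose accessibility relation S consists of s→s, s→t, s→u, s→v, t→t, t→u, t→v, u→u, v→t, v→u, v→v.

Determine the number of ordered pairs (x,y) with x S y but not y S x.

5

Enumerating: (s,t), (s,u), (s,v), (t,u), (v,u).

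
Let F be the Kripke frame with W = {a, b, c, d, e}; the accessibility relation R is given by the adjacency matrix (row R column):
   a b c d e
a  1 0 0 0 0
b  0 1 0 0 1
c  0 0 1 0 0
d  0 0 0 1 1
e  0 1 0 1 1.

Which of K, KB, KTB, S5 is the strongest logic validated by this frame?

KTB

Symmetric (axiom B): yes — every pair in R has its reverse in R.
Reflexive (axiom T): yes — every world is R-related to itself.
Euclidean (axiom 5): no — e R b and e R d, but not b R d.
So F validates K, KB, KTB; S5 would additionally require R to be Euclidean. The strongest is KTB.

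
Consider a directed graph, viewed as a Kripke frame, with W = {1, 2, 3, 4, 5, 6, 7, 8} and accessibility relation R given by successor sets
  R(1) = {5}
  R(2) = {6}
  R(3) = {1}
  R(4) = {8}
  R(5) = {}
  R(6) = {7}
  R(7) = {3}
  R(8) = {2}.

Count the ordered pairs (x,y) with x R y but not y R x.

Enumerating: (1,5), (2,6), (3,1), (4,8), (6,7), (7,3), (8,2).

7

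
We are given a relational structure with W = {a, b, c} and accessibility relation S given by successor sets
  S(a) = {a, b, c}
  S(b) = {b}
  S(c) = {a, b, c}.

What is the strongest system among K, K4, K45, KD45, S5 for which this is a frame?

Transitive (axiom 4): yes — every two-step S-path is closed by a direct edge.
Euclidean (axiom 5): no — a S b and a S c, but not b S c.
Serial (axiom D): yes — every world has a successor (e.g. a S a).
Reflexive (axiom T): yes — every world is S-related to itself.
So F validates K, K4; K45 would additionally require S to be Euclidean. The strongest is K4.

K4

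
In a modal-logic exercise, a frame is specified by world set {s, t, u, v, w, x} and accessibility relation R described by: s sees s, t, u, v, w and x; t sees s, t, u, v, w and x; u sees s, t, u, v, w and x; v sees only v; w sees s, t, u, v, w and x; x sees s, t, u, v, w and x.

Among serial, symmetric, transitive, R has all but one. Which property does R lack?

symmetric

Serial: yes — every world has a successor (e.g. s R s).
Symmetric: no — s R v but not v R s.
Transitive: yes — every two-step R-path is closed by a direct edge.
Only symmetric fails.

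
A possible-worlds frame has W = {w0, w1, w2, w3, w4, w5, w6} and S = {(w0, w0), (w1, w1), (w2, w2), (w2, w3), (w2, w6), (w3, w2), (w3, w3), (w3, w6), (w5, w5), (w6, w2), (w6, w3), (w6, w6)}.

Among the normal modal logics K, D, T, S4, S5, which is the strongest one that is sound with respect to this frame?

Serial (axiom D): no — w4 has no S-successor.
Reflexive (axiom T): no — w4 is not related to itself.
Transitive (axiom 4): yes — every two-step S-path is closed by a direct edge.
Euclidean (axiom 5): yes — any two successors of a common world are S-related.
So F validates K; D would additionally require S to be serial. The strongest is K.

K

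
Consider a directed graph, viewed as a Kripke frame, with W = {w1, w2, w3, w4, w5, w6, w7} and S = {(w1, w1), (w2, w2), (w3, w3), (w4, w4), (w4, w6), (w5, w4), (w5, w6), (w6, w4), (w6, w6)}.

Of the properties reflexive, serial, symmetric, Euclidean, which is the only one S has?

Euclidean

Reflexive: no — w5 is not related to itself.
Serial: no — w7 has no S-successor.
Symmetric: no — w5 S w4 but not w4 S w5.
Euclidean: yes — any two successors of a common world are S-related.
Only Euclidean holds.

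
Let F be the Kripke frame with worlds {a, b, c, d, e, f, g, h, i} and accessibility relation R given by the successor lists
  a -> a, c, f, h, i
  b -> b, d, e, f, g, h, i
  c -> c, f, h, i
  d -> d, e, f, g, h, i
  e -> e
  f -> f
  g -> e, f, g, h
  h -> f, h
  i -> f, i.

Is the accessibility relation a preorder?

Reflexive: yes — every world is R-related to itself.
Transitive: yes — every two-step R-path is closed by a direct edge.
So R is a preorder.

Yes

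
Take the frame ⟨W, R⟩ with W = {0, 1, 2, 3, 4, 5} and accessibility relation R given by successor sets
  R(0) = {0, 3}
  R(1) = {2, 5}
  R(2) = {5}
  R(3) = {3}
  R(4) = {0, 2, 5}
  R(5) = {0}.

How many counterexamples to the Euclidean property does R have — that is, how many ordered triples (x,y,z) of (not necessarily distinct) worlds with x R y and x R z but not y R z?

11

Enumerating: (0,3,0), (1,2,2), (1,5,2), (1,5,5), (2,5,5), (4,0,2), (4,0,5), (4,2,0), (4,2,2), (4,5,2), (4,5,5).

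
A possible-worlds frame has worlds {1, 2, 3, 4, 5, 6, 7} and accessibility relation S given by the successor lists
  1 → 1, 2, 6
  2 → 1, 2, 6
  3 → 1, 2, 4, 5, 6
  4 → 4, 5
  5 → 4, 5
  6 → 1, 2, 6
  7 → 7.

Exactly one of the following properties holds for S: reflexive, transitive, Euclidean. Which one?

transitive

Reflexive: no — 3 is not related to itself.
Transitive: yes — every two-step S-path is closed by a direct edge.
Euclidean: no — 3 S 1 and 3 S 4, but not 1 S 4.
Only transitive holds.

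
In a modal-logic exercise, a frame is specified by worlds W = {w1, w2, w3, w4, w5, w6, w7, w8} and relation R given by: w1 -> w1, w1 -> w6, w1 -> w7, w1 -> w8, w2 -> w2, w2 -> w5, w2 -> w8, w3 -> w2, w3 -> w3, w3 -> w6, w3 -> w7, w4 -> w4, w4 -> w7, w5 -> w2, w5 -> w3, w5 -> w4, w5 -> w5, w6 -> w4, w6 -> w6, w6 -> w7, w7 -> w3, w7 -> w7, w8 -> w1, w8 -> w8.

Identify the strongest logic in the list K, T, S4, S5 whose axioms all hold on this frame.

Reflexive (axiom T): yes — every world is R-related to itself.
Transitive (axiom 4): no — w1 R w6 and w6 R w4, but not w1 R w4.
Euclidean (axiom 5): no — w1 R w6 and w1 R w8, but not w6 R w8.
So F validates K, T; S4 would additionally require R to be transitive. The strongest is T.

T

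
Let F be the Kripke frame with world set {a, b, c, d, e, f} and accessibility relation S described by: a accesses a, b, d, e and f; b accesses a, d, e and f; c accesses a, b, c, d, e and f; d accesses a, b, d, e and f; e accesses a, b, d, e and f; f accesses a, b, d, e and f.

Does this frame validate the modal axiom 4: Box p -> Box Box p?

The schema 4 characterises exactly the transitive frames.
Transitive: no — b S a and a S b, but not b S b.

No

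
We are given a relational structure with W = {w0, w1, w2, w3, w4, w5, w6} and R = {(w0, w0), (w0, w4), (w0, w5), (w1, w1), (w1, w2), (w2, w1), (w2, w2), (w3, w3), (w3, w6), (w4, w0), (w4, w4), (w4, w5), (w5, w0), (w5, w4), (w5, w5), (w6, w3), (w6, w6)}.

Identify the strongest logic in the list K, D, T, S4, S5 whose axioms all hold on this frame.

Serial (axiom D): yes — every world has a successor (e.g. w0 R w0).
Reflexive (axiom T): yes — every world is R-related to itself.
Transitive (axiom 4): yes — every two-step R-path is closed by a direct edge.
Euclidean (axiom 5): yes — any two successors of a common world are R-related.
So F validates K, D, T, S4, S5. The strongest is S5.

S5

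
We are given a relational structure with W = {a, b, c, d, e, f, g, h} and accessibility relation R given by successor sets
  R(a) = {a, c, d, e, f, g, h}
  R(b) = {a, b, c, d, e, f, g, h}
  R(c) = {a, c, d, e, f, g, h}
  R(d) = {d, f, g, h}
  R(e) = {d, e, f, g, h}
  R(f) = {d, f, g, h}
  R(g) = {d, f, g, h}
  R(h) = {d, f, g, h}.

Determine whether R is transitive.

Yes

Transitive: yes — every two-step R-path is closed by a direct edge.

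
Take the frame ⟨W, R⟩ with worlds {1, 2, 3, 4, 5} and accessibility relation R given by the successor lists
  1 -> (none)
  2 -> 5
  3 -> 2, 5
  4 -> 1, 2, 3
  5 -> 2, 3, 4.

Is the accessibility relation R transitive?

No

Transitive: no — 2 R 5 and 5 R 3, but not 2 R 3.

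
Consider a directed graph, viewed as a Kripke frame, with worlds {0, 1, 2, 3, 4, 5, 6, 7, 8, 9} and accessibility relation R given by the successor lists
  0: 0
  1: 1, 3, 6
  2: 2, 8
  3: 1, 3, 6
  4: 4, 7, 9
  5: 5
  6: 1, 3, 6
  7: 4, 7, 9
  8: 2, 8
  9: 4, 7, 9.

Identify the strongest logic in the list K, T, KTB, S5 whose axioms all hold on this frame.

Reflexive (axiom T): yes — every world is R-related to itself.
Symmetric (axiom B): yes — every pair in R has its reverse in R.
Euclidean (axiom 5): yes — any two successors of a common world are R-related.
So F validates K, T, KTB, S5. The strongest is S5.

S5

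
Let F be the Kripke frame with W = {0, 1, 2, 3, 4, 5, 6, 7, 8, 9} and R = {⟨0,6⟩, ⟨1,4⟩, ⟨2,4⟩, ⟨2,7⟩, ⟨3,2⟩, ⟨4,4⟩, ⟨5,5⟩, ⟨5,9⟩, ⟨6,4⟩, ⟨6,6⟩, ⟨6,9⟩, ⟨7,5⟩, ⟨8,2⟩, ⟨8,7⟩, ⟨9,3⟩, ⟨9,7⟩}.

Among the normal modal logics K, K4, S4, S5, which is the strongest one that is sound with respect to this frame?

Transitive (axiom 4): no — 0 R 6 and 6 R 4, but not 0 R 4.
Reflexive (axiom T): no — 0 is not related to itself.
Euclidean (axiom 5): no — 2 R 4 and 2 R 7, but not 4 R 7.
So F validates K; K4 would additionally require R to be transitive. The strongest is K.

K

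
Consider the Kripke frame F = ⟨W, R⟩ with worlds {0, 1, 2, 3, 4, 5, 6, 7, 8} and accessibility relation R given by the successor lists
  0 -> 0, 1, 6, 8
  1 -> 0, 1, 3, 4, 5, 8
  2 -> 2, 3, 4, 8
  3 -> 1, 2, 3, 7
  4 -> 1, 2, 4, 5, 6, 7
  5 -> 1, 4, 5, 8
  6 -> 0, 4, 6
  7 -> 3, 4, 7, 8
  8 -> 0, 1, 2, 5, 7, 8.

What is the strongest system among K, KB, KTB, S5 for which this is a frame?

KTB

Symmetric (axiom B): yes — every pair in R has its reverse in R.
Reflexive (axiom T): yes — every world is R-related to itself.
Euclidean (axiom 5): no — 0 R 1 and 0 R 6, but not 1 R 6.
So F validates K, KB, KTB; S5 would additionally require R to be Euclidean. The strongest is KTB.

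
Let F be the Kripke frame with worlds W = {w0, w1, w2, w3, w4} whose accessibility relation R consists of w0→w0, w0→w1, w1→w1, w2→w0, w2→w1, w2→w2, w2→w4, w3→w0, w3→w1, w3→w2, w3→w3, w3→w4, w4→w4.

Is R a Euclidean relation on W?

Euclidean: no — w2 R w0 and w2 R w4, but not w0 R w4.

No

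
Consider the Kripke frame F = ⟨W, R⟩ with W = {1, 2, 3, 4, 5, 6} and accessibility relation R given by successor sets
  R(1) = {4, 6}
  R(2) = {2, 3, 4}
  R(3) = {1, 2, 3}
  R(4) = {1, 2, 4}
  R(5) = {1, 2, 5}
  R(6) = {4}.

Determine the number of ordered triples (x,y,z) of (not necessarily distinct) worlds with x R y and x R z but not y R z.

Enumerating: (1,4,6), (1,6,6), (2,3,4), (2,4,3), (3,1,1), (3,1,2), (3,1,3), (3,2,1), (4,1,1), (4,1,2), (4,2,1), (5,1,1), (5,1,2), (5,1,5), (5,2,1), (5,2,5).

16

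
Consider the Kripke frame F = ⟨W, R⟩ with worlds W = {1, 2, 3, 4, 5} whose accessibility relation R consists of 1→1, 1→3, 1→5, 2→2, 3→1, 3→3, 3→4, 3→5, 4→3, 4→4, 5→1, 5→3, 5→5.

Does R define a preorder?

Reflexive: yes — every world is R-related to itself.
Transitive: no — 1 R 3 and 3 R 4, but not 1 R 4.
So R is not a preorder.

No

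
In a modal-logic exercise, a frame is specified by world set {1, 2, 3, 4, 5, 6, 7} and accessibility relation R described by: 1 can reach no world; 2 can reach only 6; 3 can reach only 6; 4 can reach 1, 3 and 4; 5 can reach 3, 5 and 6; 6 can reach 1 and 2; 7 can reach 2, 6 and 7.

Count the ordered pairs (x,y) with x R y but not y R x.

Enumerating: (3,6), (4,1), (4,3), (5,3), (5,6), (6,1), (7,2), (7,6).

8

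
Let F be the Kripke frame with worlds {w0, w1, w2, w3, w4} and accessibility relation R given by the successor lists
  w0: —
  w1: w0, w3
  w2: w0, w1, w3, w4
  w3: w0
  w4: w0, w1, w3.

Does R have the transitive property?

Transitive: yes — every two-step R-path is closed by a direct edge.

Yes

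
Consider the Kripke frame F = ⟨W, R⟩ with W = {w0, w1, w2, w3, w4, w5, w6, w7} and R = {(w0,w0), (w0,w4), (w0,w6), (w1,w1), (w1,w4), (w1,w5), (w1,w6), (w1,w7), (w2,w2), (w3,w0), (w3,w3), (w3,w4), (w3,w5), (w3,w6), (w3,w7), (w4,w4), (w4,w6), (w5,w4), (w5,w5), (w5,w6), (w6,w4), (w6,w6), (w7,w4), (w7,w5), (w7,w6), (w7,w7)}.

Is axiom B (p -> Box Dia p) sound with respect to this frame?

By correspondence theory, B is valid on a frame iff R is symmetric.
Symmetric: no — w0 R w4 but not w4 R w0.

No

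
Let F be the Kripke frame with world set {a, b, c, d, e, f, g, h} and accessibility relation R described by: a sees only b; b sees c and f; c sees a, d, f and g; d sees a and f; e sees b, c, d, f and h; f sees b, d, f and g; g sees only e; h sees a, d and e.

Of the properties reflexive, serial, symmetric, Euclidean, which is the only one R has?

serial

Reflexive: no — a is not related to itself.
Serial: yes — every world has a successor (e.g. a R b).
Symmetric: no — a R b but not b R a.
Euclidean: no — b R f and b R c, but not f R c.
Only serial holds.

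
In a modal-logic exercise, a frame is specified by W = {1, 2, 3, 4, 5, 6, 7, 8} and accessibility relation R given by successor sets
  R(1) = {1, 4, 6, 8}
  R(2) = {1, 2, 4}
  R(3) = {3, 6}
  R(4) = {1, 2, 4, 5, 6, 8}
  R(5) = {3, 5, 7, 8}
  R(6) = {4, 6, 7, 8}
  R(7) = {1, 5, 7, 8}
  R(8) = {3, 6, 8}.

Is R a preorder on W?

No

Reflexive: yes — every world is R-related to itself.
Transitive: no — 1 R 4 and 4 R 2, but not 1 R 2.
So R is not a preorder.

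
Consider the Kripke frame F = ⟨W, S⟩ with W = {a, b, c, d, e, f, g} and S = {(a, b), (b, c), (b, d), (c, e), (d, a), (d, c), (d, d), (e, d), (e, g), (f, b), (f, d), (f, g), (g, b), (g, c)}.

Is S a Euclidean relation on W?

Euclidean: no — b S c and b S d, but not c S d.

No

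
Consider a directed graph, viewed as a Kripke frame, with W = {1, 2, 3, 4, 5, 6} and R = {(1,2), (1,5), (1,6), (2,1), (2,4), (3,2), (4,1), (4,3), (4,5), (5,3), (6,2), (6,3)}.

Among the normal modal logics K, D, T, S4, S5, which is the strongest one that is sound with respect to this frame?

D

Serial (axiom D): yes — every world has a successor (e.g. 1 R 2).
Reflexive (axiom T): no — 1 is not related to itself.
Transitive (axiom 4): no — 1 R 2 and 2 R 4, but not 1 R 4.
Euclidean (axiom 5): no — 1 R 2 and 1 R 5, but not 2 R 5.
So F validates K, D; T would additionally require R to be reflexive. The strongest is D.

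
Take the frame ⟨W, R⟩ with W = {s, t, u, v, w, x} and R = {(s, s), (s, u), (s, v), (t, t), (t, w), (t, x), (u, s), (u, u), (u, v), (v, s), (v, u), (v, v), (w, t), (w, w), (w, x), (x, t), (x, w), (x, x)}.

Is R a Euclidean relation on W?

Euclidean: yes — any two successors of a common world are R-related.

Yes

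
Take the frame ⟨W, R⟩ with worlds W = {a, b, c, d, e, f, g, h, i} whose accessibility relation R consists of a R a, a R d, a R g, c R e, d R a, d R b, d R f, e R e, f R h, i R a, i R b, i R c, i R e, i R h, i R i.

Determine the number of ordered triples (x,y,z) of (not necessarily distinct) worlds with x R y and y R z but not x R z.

7

Enumerating: (a,d,b), (a,d,f), (d,a,d), (d,a,g), (d,f,h), (i,a,d), (i,a,g).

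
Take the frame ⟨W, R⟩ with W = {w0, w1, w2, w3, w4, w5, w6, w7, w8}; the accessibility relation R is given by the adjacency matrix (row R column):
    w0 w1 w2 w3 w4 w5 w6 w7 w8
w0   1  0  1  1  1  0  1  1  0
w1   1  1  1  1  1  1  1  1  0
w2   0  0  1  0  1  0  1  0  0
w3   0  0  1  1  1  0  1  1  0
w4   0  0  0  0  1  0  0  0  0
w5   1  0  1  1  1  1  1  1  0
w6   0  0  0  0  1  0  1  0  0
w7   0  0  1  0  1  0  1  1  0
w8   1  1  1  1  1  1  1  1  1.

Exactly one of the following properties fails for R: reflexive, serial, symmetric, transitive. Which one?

Reflexive: yes — every world is R-related to itself.
Serial: yes — every world has a successor (e.g. w0 R w0).
Symmetric: no — w0 R w2 but not w2 R w0.
Transitive: yes — every two-step R-path is closed by a direct edge.
Only symmetric fails.

symmetric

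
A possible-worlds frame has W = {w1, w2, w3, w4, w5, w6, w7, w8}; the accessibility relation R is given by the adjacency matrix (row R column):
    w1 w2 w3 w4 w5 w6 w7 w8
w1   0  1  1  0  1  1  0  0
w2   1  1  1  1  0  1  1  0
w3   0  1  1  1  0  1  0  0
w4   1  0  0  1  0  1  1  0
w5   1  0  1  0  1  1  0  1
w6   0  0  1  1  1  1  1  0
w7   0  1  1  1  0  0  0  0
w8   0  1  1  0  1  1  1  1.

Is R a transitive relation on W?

Transitive: no — w1 R w2 and w2 R w4, but not w1 R w4.

No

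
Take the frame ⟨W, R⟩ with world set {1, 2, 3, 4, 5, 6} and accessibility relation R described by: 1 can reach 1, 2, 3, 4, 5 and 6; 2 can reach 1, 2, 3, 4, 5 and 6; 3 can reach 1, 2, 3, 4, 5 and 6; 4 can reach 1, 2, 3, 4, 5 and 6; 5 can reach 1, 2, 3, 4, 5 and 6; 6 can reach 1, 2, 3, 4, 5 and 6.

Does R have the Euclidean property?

Euclidean: yes — any two successors of a common world are R-related.

Yes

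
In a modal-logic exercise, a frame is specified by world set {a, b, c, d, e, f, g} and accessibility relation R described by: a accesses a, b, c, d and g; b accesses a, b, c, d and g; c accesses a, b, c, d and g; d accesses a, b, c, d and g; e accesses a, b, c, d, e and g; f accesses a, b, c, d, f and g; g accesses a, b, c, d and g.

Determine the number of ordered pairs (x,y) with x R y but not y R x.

Enumerating: (e,a), (e,b), (e,c), (e,d), (e,g), (f,a), (f,b), (f,c), (f,d), (f,g).

10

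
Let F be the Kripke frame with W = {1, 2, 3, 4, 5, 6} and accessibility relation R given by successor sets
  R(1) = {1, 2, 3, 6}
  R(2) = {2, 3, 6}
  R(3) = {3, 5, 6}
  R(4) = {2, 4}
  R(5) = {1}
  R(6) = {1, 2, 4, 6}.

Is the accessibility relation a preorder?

Reflexive: no — 5 is not related to itself.
Transitive: no — 1 R 3 and 3 R 5, but not 1 R 5.
So R is not a preorder.

No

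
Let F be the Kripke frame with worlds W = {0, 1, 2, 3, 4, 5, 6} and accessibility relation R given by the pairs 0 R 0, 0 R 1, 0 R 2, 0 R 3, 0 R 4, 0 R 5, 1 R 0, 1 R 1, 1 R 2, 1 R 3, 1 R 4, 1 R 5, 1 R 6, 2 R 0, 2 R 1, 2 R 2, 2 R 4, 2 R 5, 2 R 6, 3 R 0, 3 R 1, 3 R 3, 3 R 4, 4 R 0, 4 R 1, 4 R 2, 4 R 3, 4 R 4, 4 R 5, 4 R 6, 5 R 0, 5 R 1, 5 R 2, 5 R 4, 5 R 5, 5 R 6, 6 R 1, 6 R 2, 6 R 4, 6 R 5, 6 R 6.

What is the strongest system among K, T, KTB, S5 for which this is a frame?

Reflexive (axiom T): yes — every world is R-related to itself.
Symmetric (axiom B): yes — every pair in R has its reverse in R.
Euclidean (axiom 5): no — 0 R 2 and 0 R 3, but not 2 R 3.
So F validates K, T, KTB; S5 would additionally require R to be Euclidean. The strongest is KTB.

KTB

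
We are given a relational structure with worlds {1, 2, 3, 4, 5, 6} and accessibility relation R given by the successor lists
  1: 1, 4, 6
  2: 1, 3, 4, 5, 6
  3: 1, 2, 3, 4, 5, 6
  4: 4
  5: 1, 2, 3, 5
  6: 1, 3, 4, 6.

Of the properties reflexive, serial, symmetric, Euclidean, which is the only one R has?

serial

Reflexive: no — 2 is not related to itself.
Serial: yes — every world has a successor (e.g. 1 R 1).
Symmetric: no — 1 R 4 but not 4 R 1.
Euclidean: no — 1 R 4 and 1 R 6, but not 4 R 6.
Only serial holds.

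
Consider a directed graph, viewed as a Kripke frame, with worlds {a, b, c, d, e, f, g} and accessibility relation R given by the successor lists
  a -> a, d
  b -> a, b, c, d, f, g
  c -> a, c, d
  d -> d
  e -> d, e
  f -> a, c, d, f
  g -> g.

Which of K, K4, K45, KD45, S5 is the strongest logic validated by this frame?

Transitive (axiom 4): yes — every two-step R-path is closed by a direct edge.
Euclidean (axiom 5): no — b R a and b R c, but not a R c.
Serial (axiom D): yes — every world has a successor (e.g. a R a).
Reflexive (axiom T): yes — every world is R-related to itself.
So F validates K, K4; K45 would additionally require R to be Euclidean. The strongest is K4.

K4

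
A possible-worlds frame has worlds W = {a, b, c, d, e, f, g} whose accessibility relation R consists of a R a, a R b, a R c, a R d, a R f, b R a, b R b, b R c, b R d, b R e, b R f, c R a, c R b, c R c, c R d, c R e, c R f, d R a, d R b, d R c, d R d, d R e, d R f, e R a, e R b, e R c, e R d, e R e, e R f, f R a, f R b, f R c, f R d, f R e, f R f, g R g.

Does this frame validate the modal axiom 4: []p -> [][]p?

The schema 4 characterises exactly the transitive frames.
Transitive: no — a R b and b R e, but not a R e.

No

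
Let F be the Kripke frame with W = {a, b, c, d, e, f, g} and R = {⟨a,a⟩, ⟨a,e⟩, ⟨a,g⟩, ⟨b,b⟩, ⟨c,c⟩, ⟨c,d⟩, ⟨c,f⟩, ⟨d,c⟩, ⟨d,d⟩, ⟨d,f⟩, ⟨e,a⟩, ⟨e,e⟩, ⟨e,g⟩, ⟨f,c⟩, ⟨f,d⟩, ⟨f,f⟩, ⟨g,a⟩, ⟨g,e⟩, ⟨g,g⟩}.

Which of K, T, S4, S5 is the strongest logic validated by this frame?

S5

Reflexive (axiom T): yes — every world is R-related to itself.
Transitive (axiom 4): yes — every two-step R-path is closed by a direct edge.
Euclidean (axiom 5): yes — any two successors of a common world are R-related.
So F validates K, T, S4, S5. The strongest is S5.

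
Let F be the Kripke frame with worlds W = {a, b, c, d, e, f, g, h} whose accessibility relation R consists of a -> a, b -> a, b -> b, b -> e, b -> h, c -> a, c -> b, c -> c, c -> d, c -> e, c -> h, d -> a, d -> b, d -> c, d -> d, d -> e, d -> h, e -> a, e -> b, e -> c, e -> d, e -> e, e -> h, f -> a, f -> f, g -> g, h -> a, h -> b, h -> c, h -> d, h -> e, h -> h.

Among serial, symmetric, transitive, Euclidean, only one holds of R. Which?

serial

Serial: yes — every world has a successor (e.g. a R a).
Symmetric: no — b R a but not a R b.
Transitive: no — b R e and e R c, but not b R c.
Euclidean: no — b R a and b R e, but not a R e.
Only serial holds.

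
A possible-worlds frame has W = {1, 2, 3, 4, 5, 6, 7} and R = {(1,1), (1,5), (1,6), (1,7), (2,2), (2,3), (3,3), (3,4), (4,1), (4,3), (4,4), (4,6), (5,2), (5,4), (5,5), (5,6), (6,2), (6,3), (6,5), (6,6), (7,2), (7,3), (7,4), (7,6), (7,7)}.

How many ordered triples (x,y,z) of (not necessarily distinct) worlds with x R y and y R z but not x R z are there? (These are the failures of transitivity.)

Enumerating: (1,5,2), (1,5,4), (1,6,2), (1,6,3), (1,7,2), (1,7,3), (1,7,4), (2,3,4), (3,4,1), (3,4,6), (4,1,5), (4,1,7), … and 10 more.
Total: 22.

22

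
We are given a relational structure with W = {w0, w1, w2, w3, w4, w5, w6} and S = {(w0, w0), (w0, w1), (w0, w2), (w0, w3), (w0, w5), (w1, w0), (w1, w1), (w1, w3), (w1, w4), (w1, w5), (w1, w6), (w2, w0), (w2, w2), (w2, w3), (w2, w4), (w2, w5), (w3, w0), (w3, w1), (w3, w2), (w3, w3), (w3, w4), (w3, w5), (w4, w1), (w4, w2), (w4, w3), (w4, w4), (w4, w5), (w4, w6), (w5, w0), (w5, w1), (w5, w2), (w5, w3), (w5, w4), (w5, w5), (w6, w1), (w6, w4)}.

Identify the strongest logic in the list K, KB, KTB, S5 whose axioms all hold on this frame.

Symmetric (axiom B): yes — every pair in S has its reverse in S.
Reflexive (axiom T): no — w6 is not related to itself.
Euclidean (axiom 5): no — w0 S w1 and w0 S w2, but not w1 S w2.
So F validates K, KB; KTB would additionally require S to be reflexive. The strongest is KB.

KB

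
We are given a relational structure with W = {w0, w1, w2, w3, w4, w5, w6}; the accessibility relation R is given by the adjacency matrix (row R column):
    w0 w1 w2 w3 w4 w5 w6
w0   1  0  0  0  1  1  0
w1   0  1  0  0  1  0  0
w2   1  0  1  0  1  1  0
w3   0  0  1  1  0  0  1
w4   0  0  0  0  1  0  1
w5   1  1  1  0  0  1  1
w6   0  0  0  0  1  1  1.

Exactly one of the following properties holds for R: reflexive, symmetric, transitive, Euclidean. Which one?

Reflexive: yes — every world is R-related to itself.
Symmetric: no — w0 R w4 but not w4 R w0.
Transitive: no — w0 R w4 and w4 R w6, but not w0 R w6.
Euclidean: no — w0 R w4 and w0 R w5, but not w4 R w5.
Only reflexive holds.

reflexive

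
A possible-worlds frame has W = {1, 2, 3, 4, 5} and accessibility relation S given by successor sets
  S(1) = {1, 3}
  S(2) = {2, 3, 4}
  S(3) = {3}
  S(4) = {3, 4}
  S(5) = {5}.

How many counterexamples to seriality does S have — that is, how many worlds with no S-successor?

0

S is serial; there are no such worlds.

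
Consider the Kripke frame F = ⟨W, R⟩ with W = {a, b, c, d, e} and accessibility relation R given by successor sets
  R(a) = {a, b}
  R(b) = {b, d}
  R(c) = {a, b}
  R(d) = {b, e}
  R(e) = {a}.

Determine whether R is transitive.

No

Transitive: no — a R b and b R d, but not a R d.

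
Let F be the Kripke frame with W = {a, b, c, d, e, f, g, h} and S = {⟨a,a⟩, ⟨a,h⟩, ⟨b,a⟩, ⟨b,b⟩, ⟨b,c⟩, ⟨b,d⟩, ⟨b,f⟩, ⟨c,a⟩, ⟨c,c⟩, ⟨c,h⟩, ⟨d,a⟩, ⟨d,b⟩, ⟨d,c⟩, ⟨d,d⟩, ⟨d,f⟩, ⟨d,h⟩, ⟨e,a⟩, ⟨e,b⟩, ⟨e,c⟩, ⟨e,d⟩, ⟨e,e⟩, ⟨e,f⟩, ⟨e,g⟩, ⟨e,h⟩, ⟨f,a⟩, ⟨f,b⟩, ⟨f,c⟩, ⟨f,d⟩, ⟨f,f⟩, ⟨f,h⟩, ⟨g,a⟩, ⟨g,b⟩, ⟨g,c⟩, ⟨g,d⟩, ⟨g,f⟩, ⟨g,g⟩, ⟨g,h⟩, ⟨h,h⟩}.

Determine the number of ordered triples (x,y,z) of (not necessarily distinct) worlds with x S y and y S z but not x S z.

Enumerating: (b,a,h), (b,c,h), (b,d,h), (b,f,h).

4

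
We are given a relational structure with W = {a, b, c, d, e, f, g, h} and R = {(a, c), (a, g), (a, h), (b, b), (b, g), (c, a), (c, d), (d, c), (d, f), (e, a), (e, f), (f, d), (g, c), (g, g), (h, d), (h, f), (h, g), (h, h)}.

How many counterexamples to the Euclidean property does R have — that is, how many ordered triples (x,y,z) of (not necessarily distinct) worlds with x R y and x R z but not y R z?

30

Enumerating: (a,c,c), (a,c,g), (a,c,h), (a,g,h), (a,h,c), (b,g,b), (c,a,a), (c,a,d), (c,d,a), (c,d,d), (d,c,c), (d,c,f), … and 18 more.
Total: 30.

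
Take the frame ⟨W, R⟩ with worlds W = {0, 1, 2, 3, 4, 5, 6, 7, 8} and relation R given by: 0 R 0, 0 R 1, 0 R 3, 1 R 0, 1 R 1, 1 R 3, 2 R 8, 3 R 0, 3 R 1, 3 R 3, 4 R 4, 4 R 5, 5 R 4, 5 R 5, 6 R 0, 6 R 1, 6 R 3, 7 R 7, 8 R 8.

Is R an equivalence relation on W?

No

Reflexive: no — 2 is not related to itself.
Symmetric: no — 2 R 8 but not 8 R 2.
Transitive: yes — every two-step R-path is closed by a direct edge.
So R is not an equivalence relation.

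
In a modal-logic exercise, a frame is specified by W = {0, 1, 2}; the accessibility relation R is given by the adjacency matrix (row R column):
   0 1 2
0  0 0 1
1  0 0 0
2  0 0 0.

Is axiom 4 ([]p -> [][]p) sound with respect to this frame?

Axiom 4 corresponds to the accessibility relation being transitive.
Transitive: yes — every two-step R-path is closed by a direct edge.

Yes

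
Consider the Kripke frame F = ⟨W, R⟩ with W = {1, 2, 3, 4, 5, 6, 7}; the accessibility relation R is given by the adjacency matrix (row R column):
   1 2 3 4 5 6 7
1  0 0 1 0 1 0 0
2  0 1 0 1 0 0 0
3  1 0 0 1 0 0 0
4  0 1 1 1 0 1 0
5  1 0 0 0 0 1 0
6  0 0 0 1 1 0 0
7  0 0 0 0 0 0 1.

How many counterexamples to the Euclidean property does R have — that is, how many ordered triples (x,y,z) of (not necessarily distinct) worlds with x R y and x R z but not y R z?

22

Enumerating: (1,3,3), (1,3,5), (1,5,3), (1,5,5), (3,1,1), (3,1,4), (3,4,1), (4,2,3), (4,2,6), (4,3,2), (4,3,3), (4,3,6), … and 10 more.
Total: 22.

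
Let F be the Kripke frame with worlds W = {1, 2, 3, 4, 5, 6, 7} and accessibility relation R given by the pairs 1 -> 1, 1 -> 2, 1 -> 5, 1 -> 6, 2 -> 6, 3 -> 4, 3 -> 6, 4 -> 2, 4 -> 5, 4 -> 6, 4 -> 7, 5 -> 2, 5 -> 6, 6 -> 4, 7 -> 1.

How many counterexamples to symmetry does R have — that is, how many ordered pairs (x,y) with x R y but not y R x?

Enumerating: (1,2), (1,5), (1,6), (2,6), (3,4), (3,6), (4,2), (4,5), (4,7), (5,2), (5,6), (7,1).

12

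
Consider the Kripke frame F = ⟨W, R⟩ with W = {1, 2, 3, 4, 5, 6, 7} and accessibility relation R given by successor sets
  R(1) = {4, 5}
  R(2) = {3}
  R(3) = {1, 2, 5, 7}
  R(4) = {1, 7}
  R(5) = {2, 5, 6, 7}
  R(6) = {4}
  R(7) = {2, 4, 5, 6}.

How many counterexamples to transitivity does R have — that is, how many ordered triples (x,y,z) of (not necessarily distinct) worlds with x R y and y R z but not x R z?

Enumerating: (1,4,1), (1,4,7), (1,5,2), (1,5,6), (1,5,7), (2,3,1), (2,3,2), (2,3,5), (2,3,7), (3,1,4), (3,2,3), (3,5,6), … and 17 more.
Total: 29.

29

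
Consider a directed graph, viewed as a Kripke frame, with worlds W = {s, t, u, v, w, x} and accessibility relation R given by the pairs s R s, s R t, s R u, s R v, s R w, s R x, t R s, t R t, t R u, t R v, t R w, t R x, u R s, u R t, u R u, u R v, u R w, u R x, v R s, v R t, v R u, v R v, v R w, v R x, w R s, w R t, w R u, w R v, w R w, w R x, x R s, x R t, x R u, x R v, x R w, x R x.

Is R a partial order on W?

Reflexive: yes — every world is R-related to itself.
Transitive: yes — every two-step R-path is closed by a direct edge.
Antisymmetric: no — s R t and t R s with s ≠ t.
So R is not a partial order.

No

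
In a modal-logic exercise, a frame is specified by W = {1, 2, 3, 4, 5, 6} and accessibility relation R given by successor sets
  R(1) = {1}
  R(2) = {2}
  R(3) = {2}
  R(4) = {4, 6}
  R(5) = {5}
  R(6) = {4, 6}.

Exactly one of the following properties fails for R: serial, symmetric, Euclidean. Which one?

Serial: yes — every world has a successor (e.g. 1 R 1).
Symmetric: no — 3 R 2 but not 2 R 3.
Euclidean: yes — any two successors of a common world are R-related.
Only symmetric fails.

symmetric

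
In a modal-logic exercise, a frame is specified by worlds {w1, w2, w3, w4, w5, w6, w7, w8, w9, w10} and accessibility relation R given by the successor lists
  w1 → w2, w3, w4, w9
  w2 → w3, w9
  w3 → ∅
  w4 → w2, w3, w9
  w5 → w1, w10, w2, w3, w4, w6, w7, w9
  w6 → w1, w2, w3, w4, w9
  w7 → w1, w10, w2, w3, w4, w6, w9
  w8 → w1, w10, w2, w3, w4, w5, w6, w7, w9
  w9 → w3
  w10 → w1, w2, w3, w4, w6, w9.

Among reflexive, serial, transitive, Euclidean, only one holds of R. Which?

Reflexive: no — w1 is not related to itself.
Serial: no — w3 has no R-successor.
Transitive: yes — every two-step R-path is closed by a direct edge.
Euclidean: no — w1 R w2 and w1 R w4, but not w2 R w4.
Only transitive holds.

transitive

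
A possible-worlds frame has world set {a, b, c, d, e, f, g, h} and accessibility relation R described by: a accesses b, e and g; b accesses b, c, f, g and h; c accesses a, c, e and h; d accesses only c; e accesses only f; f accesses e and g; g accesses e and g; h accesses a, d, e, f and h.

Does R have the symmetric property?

No

Symmetric: no — a R b but not b R a.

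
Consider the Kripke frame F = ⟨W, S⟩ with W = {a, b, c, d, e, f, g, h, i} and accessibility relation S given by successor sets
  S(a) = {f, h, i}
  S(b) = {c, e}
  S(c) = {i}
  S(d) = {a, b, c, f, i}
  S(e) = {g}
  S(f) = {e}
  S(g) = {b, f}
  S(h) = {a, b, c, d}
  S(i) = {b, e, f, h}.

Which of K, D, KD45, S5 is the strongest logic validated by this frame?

D

Serial (axiom D): yes — every world has a successor (e.g. a S f).
Euclidean (axiom 5): no — a S f and a S h, but not f S h.
Transitive (axiom 4): no — a S f and f S e, but not a S e.
Reflexive (axiom T): no — a is not related to itself.
So F validates K, D; KD45 would additionally require S to be Euclidean and transitive. The strongest is D.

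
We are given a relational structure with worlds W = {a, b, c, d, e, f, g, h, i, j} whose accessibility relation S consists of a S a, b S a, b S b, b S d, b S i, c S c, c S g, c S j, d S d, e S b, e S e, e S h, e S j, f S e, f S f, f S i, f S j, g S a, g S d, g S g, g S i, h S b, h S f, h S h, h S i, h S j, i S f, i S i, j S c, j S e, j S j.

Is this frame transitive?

Transitive: no — b S i and i S f, but not b S f.

No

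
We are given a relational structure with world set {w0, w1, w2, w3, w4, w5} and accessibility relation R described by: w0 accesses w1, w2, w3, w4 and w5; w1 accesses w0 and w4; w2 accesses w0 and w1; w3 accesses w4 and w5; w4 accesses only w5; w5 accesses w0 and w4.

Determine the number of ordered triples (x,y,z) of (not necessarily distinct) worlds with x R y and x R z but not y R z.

Enumerating: (w0,w1,w1), (w0,w1,w2), (w0,w1,w3), (w0,w1,w5), (w0,w2,w2), (w0,w2,w3), (w0,w2,w4), (w0,w2,w5), (w0,w3,w1), (w0,w3,w2), (w0,w3,w3), (w0,w4,w1), … and 18 more.
Total: 30.

30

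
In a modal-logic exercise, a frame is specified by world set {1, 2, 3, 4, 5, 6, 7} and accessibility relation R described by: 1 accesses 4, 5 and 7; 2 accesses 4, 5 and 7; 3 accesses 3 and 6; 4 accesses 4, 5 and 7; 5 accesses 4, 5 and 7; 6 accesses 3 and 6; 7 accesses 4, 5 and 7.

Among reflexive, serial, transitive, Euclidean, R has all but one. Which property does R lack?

reflexive

Reflexive: no — 1 is not related to itself.
Serial: yes — every world has a successor (e.g. 1 R 4).
Transitive: yes — every two-step R-path is closed by a direct edge.
Euclidean: yes — any two successors of a common world are R-related.
Only reflexive fails.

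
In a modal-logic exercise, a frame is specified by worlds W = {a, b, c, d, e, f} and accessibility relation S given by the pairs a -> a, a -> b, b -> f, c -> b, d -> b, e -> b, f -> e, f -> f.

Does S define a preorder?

Reflexive: no — b is not related to itself.
Transitive: no — a S b and b S f, but not a S f.
So S is not a preorder.

No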